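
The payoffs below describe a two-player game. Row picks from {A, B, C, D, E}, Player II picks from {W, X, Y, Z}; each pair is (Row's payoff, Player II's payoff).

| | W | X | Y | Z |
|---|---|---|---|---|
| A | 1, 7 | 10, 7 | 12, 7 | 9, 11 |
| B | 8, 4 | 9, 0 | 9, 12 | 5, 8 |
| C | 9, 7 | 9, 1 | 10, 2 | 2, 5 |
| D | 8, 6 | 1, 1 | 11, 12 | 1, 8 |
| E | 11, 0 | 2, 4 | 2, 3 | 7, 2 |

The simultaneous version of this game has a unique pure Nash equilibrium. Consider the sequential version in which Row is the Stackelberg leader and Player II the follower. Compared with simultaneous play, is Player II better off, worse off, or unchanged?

Backward induction with Row moving first.
- A → Player II plays Z (best of 7, 7, 7, 11); Row gets 9.
- B → Player II plays Y (best of 4, 0, 12, 8); Row gets 9.
- C → Player II plays W (best of 7, 1, 2, 5); Row gets 9.
- D → Player II plays Y (best of 6, 1, 12, 8); Row gets 11.
- E → Player II plays X (best of 0, 4, 3, 2); Row gets 2.
Row's induced payoffs are 9, 9, 9, 11, 2, so Row commits to D. Subgame-perfect outcome: (D, Y) with payoffs (11, 12).
Under simultaneous play:
Row's best replies: W→E; X→A; Y→A; Z→A.
Player II's best replies: A→Z; B→Y; C→W; D→Y; E→X.
The unique mutual best reply is (A, Z), giving (9, 11).
Player II earns 12 sequentially versus 11 at the Nash outcome: better off.

better off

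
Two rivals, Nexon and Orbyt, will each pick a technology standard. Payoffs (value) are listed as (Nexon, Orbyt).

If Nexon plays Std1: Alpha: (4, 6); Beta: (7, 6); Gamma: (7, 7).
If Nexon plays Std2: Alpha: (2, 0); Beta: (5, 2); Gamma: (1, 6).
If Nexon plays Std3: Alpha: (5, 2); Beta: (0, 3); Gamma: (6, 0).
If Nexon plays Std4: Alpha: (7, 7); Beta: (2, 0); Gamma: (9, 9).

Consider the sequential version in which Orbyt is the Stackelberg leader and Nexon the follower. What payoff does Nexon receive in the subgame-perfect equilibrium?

9

Nexon best-responds to each possible Orbyt move:
- Alpha → Nexon plays Std4 (best of 4, 2, 5, 7); Orbyt gets 7.
- Beta → Nexon plays Std1 (best of 7, 5, 0, 2); Orbyt gets 6.
- Gamma → Nexon plays Std4 (best of 7, 1, 6, 9); Orbyt gets 9.
Maximizing over 7, 6, 9, Orbyt chooses Gamma. Subgame-perfect outcome: (Std4, Gamma) with payoffs (9, 9).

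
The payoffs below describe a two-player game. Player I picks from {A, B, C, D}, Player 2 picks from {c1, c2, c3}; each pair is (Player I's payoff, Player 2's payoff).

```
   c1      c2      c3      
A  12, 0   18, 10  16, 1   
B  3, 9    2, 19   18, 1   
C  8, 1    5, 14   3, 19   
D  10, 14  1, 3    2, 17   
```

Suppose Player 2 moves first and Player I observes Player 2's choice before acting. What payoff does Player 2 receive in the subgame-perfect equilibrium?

Solve by backward induction (Player 2 leads).
- c1: Player I compares 12, 3, 8, 10 and picks A; Player 2 would get 0.
- c2: Player I compares 18, 2, 5, 1 and picks A; Player 2 would get 10.
- c3: Player I compares 16, 18, 3, 2 and picks B; Player 2 would get 1.
Player 2's induced payoffs are 0, 10, 1, so Player 2 commits to c2. Subgame-perfect outcome: (A, c2) with payoffs (18, 10).

10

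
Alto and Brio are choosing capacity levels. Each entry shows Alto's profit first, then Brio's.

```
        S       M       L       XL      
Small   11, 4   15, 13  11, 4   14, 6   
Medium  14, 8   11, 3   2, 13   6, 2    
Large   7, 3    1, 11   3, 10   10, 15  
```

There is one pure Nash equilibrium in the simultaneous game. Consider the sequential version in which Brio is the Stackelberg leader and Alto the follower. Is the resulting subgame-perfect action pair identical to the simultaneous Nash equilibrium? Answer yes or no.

yes

Backward induction with Brio moving first.
- S: BR = Medium, leader payoff 8.
- M: BR = Small, leader payoff 13.
- L: BR = Small, leader payoff 4.
- XL: BR = Small, leader payoff 6.
Brio's induced payoffs are 8, 13, 4, 6, so Brio commits to M. Subgame-perfect outcome: (Small, M) with payoffs (15, 13).
Now find the simultaneous Nash equilibrium.
Alto's best replies: S→Medium; M→Small; L→Small; XL→Small.
Brio's best replies: Small→M; Medium→L; Large→XL.
The unique mutual best reply is (Small, M), giving (15, 13).
Sequential outcome (Small, M) coincides with the Nash profile (Small, M).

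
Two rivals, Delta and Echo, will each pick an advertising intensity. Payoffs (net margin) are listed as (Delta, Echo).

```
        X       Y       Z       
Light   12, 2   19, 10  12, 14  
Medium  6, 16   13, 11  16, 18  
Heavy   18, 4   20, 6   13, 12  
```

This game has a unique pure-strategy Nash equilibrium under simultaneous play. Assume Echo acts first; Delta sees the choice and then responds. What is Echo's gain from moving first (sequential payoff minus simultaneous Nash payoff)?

Solve by backward induction (Echo leads).
- X → Delta plays Heavy (best of 12, 6, 18); Echo gets 4.
- Y → Delta plays Heavy (best of 19, 13, 20); Echo gets 6.
- Z → Delta plays Medium (best of 12, 16, 13); Echo gets 18.
Echo's induced payoffs are 4, 6, 18, so Echo commits to Z. Subgame-perfect outcome: (Medium, Z) with payoffs (16, 18).
Now find the simultaneous Nash equilibrium.
Delta's best replies: X→Heavy; Y→Heavy; Z→Medium.
Echo's best replies: Light→Z; Medium→Z; Heavy→Z.
Only (Medium, Z) has each player best-responding; Nash payoffs (16, 18).
Echo's commitment gain: 18 − 18 = 0.

0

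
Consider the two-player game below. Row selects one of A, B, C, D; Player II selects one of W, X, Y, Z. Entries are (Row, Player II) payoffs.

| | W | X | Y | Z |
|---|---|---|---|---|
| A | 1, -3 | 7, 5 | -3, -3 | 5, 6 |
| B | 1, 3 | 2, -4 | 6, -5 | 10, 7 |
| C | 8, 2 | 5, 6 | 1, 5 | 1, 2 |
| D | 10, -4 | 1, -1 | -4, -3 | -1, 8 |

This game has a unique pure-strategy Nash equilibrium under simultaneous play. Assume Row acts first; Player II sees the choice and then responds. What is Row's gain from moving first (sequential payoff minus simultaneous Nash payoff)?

Work backward from Player II's decision.
- A: BR = Z, leader payoff 5.
- B: BR = Z, leader payoff 10.
- C: BR = X, leader payoff 5.
- D: BR = Z, leader payoff -1.
Among 5, 10, 5, -1, the best is 10 at B. Subgame-perfect outcome: (B, Z) with payoffs (10, 7).
Now find the simultaneous Nash equilibrium.
Row's best replies: W→D; X→A; Y→B; Z→B.
Player II's best replies: A→Z; B→Z; C→X; D→Z.
The unique mutual best reply is (B, Z), giving (10, 7).
Row's commitment gain: 10 − 10 = 0.

0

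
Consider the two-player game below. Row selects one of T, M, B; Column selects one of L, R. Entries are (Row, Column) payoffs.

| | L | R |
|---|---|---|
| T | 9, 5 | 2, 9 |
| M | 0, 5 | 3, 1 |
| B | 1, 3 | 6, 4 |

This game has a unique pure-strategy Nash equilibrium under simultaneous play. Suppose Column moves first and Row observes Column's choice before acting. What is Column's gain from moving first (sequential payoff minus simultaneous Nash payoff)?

1

Work backward from Row's decision.
- L: Row compares 9, 0, 1 and picks T; Column would get 5.
- R: Row compares 2, 3, 6 and picks B; Column would get 4.
Among 5, 4, the best is 5 at L. Subgame-perfect outcome: (T, L) with payoffs (9, 5).
Under simultaneous play:
Row's best replies: L→T; R→B.
Column's best replies: T→R; M→L; B→R.
The unique mutual best reply is (B, R), giving (6, 4).
Column's commitment gain: 5 − 4 = 1.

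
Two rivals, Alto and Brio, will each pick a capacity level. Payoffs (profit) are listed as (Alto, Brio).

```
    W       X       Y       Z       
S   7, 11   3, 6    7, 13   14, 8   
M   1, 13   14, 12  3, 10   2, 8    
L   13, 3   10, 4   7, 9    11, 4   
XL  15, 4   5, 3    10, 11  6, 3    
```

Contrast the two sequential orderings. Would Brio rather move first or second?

first

If Alto leads: Brio's best replies are S→Y, M→W, L→Y, XL→Y; Alto's induced payoffs 7, 1, 7, 10; outcome (XL, Y), payoffs (10, 11).
If Brio leads: Alto's best replies are W→XL, X→M, Y→XL, Z→S; Brio's induced payoffs 4, 12, 11, 8; outcome (M, X), payoffs (14, 12).
Brio gets 12 moving first and 11 moving second, so Brio prefers to move first.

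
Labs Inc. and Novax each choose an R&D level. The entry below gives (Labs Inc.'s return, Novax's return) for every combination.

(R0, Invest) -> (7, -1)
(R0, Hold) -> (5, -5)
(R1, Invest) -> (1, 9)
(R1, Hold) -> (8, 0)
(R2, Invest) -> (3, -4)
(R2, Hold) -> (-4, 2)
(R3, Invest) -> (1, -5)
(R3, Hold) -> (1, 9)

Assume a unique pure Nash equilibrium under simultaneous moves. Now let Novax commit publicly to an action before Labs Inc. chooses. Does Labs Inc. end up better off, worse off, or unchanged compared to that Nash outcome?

Solve by backward induction (Novax leads).
- Invest → Labs Inc. plays R0 (best of 7, 1, 3, 1); Novax gets -1.
- Hold → Labs Inc. plays R1 (best of 5, 8, -4, 1); Novax gets 0.
Maximizing over -1, 0, Novax chooses Hold. Subgame-perfect outcome: (R1, Hold) with payoffs (8, 0).
Under simultaneous play:
Labs Inc.'s best replies: Invest→R0; Hold→R1.
Novax's best replies: R0→Invest; R1→Invest; R2→Hold; R3→Hold.
Only (R0, Invest) has each player best-responding; Nash payoffs (7, -1).
Labs Inc. earns 8 sequentially versus 7 at the Nash outcome: better off.

better off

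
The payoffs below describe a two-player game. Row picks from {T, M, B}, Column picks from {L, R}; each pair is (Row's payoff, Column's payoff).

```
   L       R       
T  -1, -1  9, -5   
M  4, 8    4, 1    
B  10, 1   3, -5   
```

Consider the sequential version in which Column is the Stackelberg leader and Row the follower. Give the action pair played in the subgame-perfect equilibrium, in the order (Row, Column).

(B, L)

Work backward from Row's decision.
- L → Row plays B (best of -1, 4, 10); Column gets 1.
- R → Row plays T (best of 9, 4, 3); Column gets -5.
Among 1, -5, the best is 1 at L. Subgame-perfect outcome: (B, L) with payoffs (10, 1).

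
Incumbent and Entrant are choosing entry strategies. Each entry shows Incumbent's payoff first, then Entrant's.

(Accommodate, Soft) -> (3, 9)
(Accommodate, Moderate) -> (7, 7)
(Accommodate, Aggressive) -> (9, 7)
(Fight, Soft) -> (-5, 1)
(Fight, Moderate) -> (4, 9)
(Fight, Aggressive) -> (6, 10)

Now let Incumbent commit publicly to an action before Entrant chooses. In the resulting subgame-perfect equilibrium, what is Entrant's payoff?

Work backward from Entrant's decision.
- Accommodate: BR = Soft, leader payoff 3.
- Fight: BR = Aggressive, leader payoff 6.
Maximizing over 3, 6, Incumbent chooses Fight. Subgame-perfect outcome: (Fight, Aggressive) with payoffs (6, 10).

10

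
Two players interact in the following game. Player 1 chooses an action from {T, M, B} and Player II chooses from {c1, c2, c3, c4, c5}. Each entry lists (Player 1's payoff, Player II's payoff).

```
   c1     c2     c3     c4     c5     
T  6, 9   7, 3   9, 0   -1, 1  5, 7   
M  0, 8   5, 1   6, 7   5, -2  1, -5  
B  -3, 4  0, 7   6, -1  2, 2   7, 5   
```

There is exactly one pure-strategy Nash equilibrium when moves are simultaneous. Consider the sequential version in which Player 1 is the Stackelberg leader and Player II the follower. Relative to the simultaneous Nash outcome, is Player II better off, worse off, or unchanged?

Work backward from Player II's decision.
- T → Player II plays c1 (best of 9, 3, 0, 1, 7); Player 1 gets 6.
- M → Player II plays c1 (best of 8, 1, 7, -2, -5); Player 1 gets 0.
- B → Player II plays c2 (best of 4, 7, -1, 2, 5); Player 1 gets 0.
Maximizing over 6, 0, 0, Player 1 chooses T. Subgame-perfect outcome: (T, c1) with payoffs (6, 9).
Under simultaneous play:
Player 1's best replies: c1→T; c2→T; c3→T; c4→M; c5→B.
Player II's best replies: T→c1; M→c1; B→c2.
The unique mutual best reply is (T, c1), giving (6, 9).
Player II earns 9 sequentially versus 9 at the Nash outcome: unchanged.

unchanged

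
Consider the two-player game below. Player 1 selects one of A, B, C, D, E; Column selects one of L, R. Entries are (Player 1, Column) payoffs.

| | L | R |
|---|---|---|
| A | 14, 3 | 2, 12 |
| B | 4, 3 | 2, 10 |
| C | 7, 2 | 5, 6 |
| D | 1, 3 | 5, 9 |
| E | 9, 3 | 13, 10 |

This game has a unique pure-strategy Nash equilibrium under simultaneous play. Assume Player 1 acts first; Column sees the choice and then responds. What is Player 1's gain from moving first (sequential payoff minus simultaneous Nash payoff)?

Solve by backward induction (Player 1 leads).
- A → Column plays R (best of 3, 12); Player 1 gets 2.
- B → Column plays R (best of 3, 10); Player 1 gets 2.
- C → Column plays R (best of 2, 6); Player 1 gets 5.
- D → Column plays R (best of 3, 9); Player 1 gets 5.
- E → Column plays R (best of 3, 10); Player 1 gets 13.
Among 2, 2, 5, 5, 13, the best is 13 at E. Subgame-perfect outcome: (E, R) with payoffs (13, 10).
For the simultaneous game, intersect best replies.
Player 1's best replies: L→A; R→E.
Column's best replies: A→R; B→R; C→R; D→R; E→R.
The unique mutual best reply is (E, R), giving (13, 10).
Player 1's commitment gain: 13 − 13 = 0.

0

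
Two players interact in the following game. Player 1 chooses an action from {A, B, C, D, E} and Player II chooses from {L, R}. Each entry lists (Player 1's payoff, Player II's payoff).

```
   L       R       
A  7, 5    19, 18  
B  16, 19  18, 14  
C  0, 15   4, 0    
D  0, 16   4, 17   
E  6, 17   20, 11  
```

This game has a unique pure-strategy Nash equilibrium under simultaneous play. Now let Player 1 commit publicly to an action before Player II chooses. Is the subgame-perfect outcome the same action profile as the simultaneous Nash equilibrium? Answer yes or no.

Backward induction with Player 1 moving first.
- A: BR = R, leader payoff 19.
- B: BR = L, leader payoff 16.
- C: BR = L, leader payoff 0.
- D: BR = R, leader payoff 4.
- E: BR = L, leader payoff 6.
Maximizing over 19, 16, 0, 4, 6, Player 1 chooses A. Subgame-perfect outcome: (A, R) with payoffs (19, 18).
Under simultaneous play:
Player 1's best replies: L→B; R→E.
Player II's best replies: A→R; B→L; C→L; D→R; E→L.
Only (B, L) has each player best-responding; Nash payoffs (16, 19).
Sequential outcome (A, R) differs from the Nash profile (B, L).

no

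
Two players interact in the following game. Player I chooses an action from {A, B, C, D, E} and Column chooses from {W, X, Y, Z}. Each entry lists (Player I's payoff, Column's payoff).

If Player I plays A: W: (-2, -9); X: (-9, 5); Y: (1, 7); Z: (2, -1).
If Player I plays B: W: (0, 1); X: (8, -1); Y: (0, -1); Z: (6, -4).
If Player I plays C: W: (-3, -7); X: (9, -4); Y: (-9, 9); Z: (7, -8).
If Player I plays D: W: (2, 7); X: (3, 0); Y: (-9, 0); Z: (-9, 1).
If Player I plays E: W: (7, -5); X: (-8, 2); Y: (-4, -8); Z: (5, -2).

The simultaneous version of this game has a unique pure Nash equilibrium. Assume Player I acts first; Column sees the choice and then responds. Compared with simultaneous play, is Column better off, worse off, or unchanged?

unchanged

Work backward from Column's decision.
- A: BR = Y, leader payoff 1.
- B: BR = W, leader payoff 0.
- C: BR = Y, leader payoff -9.
- D: BR = W, leader payoff 2.
- E: BR = X, leader payoff -8.
Player I's induced payoffs are 1, 0, -9, 2, -8, so Player I commits to D. Subgame-perfect outcome: (D, W) with payoffs (2, 7).
Now find the simultaneous Nash equilibrium.
Player I's best replies: W→E; X→C; Y→A; Z→C.
Column's best replies: A→Y; B→W; C→Y; D→W; E→X.
Only (A, Y) has each player best-responding; Nash payoffs (1, 7).
Column earns 7 sequentially versus 7 at the Nash outcome: unchanged.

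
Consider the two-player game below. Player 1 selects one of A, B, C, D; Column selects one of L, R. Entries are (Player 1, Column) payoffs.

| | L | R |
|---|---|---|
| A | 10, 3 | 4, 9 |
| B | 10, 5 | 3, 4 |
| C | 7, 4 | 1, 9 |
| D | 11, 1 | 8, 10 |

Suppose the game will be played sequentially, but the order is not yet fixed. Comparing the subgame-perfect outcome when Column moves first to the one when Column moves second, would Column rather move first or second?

first

If Player 1 leads: Column's best replies are A→R, B→L, C→R, D→R; Player 1's induced payoffs 4, 10, 1, 8; outcome (B, L), payoffs (10, 5).
If Column leads: Player 1's best replies are L→D, R→D; Column's induced payoffs 1, 10; outcome (D, R), payoffs (8, 10).
Column gets 10 moving first and 5 moving second, so Column prefers to move first.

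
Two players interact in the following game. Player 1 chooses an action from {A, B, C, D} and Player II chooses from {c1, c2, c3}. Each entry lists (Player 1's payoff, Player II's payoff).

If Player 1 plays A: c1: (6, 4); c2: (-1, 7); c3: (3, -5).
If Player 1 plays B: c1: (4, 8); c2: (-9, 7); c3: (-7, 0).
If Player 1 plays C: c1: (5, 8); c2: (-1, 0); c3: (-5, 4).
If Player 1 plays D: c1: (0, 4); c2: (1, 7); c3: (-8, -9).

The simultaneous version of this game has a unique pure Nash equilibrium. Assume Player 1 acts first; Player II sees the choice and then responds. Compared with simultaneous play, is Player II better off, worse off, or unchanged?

better off

Backward induction with Player 1 moving first.
- A: BR = c2, leader payoff -1.
- B: BR = c1, leader payoff 4.
- C: BR = c1, leader payoff 5.
- D: BR = c2, leader payoff 1.
Among -1, 4, 5, 1, the best is 5 at C. Subgame-perfect outcome: (C, c1) with payoffs (5, 8).
Under simultaneous play:
Player 1's best replies: c1→A; c2→D; c3→A.
Player II's best replies: A→c2; B→c1; C→c1; D→c2.
Only (D, c2) has each player best-responding; Nash payoffs (1, 7).
Player II earns 8 sequentially versus 7 at the Nash outcome: better off.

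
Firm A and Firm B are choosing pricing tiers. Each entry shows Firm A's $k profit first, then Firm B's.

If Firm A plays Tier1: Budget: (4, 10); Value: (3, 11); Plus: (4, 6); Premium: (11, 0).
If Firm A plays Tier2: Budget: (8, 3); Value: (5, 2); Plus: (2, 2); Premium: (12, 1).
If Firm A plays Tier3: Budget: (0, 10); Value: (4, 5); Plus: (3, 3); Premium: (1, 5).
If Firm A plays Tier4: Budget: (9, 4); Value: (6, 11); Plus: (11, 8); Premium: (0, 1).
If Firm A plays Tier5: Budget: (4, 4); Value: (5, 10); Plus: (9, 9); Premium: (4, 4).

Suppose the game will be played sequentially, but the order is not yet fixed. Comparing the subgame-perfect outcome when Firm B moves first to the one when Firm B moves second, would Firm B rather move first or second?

first

If Firm A leads: Firm B's best replies are Tier1→Value, Tier2→Budget, Tier3→Budget, Tier4→Value, Tier5→Value; Firm A's induced payoffs 3, 8, 0, 6, 5; outcome (Tier2, Budget), payoffs (8, 3).
If Firm B leads: Firm A's best replies are Budget→Tier4, Value→Tier4, Plus→Tier4, Premium→Tier2; Firm B's induced payoffs 4, 11, 8, 1; outcome (Tier4, Value), payoffs (6, 11).
Firm B gets 11 moving first and 3 moving second, so Firm B prefers to move first.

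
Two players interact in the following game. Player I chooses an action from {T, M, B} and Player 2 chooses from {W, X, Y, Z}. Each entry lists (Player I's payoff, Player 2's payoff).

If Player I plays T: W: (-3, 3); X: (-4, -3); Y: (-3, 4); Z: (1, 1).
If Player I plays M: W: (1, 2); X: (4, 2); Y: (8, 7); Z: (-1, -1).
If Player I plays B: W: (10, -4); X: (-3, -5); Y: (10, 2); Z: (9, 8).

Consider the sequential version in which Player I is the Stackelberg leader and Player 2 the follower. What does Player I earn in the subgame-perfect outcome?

Player 2 best-responds to each possible Player I move:
- T: Player 2 compares 3, -3, 4, 1 and picks Y; Player I would get -3.
- M: Player 2 compares 2, 2, 7, -1 and picks Y; Player I would get 8.
- B: Player 2 compares -4, -5, 2, 8 and picks Z; Player I would get 9.
Maximizing over -3, 8, 9, Player I chooses B. Subgame-perfect outcome: (B, Z) with payoffs (9, 8).

9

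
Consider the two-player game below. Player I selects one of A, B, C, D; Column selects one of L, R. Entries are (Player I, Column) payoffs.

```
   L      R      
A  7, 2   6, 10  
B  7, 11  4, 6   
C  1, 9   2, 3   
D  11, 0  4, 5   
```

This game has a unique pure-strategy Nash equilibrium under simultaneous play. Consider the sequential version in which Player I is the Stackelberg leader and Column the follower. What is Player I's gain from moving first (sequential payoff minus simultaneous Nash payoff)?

1

Solve by backward induction (Player I leads).
- A: BR = R, leader payoff 6.
- B: BR = L, leader payoff 7.
- C: BR = L, leader payoff 1.
- D: BR = R, leader payoff 4.
Among 6, 7, 1, 4, the best is 7 at B. Subgame-perfect outcome: (B, L) with payoffs (7, 11).
For the simultaneous game, intersect best replies.
Player I's best replies: L→D; R→A.
Column's best replies: A→R; B→L; C→L; D→R.
Only (A, R) has each player best-responding; Nash payoffs (6, 10).
Player I's commitment gain: 7 − 6 = 1.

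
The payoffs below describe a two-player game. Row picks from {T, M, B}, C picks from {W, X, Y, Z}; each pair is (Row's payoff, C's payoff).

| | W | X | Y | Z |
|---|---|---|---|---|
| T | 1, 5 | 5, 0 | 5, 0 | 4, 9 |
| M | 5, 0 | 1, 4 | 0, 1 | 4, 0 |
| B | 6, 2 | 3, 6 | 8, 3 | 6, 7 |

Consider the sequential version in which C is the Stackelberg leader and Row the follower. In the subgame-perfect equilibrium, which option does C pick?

Z

Solve by backward induction (C leads).
- W → Row plays B (best of 1, 5, 6); C gets 2.
- X → Row plays T (best of 5, 1, 3); C gets 0.
- Y → Row plays B (best of 5, 0, 8); C gets 3.
- Z → Row plays B (best of 4, 4, 6); C gets 7.
C's induced payoffs are 2, 0, 3, 7, so C commits to Z. Subgame-perfect outcome: (B, Z) with payoffs (6, 7).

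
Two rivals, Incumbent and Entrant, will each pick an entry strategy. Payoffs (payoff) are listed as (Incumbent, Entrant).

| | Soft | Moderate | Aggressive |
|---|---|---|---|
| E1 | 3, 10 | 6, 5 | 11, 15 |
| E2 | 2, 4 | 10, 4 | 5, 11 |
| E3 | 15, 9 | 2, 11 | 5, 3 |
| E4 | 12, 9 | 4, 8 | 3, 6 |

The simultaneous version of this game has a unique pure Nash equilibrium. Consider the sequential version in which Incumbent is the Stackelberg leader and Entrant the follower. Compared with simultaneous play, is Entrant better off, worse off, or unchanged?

worse off

Solve by backward induction (Incumbent leads).
- E1: Entrant compares 10, 5, 15 and picks Aggressive; Incumbent would get 11.
- E2: Entrant compares 4, 4, 11 and picks Aggressive; Incumbent would get 5.
- E3: Entrant compares 9, 11, 3 and picks Moderate; Incumbent would get 2.
- E4: Entrant compares 9, 8, 6 and picks Soft; Incumbent would get 12.
Maximizing over 11, 5, 2, 12, Incumbent chooses E4. Subgame-perfect outcome: (E4, Soft) with payoffs (12, 9).
For the simultaneous game, intersect best replies.
Incumbent's best replies: Soft→E3; Moderate→E2; Aggressive→E1.
Entrant's best replies: E1→Aggressive; E2→Aggressive; E3→Moderate; E4→Soft.
The unique mutual best reply is (E1, Aggressive), giving (11, 15).
Entrant earns 9 sequentially versus 15 at the Nash outcome: worse off.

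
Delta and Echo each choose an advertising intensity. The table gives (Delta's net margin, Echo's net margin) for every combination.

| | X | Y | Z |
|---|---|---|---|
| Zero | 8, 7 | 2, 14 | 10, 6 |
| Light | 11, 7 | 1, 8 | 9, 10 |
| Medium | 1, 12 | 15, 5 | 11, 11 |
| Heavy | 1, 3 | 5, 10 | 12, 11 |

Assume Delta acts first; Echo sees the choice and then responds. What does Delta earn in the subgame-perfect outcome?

Work backward from Echo's decision.
- Zero → Echo plays Y (best of 7, 14, 6); Delta gets 2.
- Light → Echo plays Z (best of 7, 8, 10); Delta gets 9.
- Medium → Echo plays X (best of 12, 5, 11); Delta gets 1.
- Heavy → Echo plays Z (best of 3, 10, 11); Delta gets 12.
Maximizing over 2, 9, 1, 12, Delta chooses Heavy. Subgame-perfect outcome: (Heavy, Z) with payoffs (12, 11).

12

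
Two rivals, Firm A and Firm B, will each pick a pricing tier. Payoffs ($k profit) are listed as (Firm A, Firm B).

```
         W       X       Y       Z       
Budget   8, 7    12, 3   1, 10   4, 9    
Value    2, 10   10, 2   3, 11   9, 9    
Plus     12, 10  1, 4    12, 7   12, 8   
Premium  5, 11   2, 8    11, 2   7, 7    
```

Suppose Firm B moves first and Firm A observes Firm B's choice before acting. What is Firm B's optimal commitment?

Solve by backward induction (Firm B leads).
- W: BR = Plus, leader payoff 10.
- X: BR = Budget, leader payoff 3.
- Y: BR = Plus, leader payoff 7.
- Z: BR = Plus, leader payoff 8.
Maximizing over 10, 3, 7, 8, Firm B chooses W. Subgame-perfect outcome: (Plus, W) with payoffs (12, 10).

W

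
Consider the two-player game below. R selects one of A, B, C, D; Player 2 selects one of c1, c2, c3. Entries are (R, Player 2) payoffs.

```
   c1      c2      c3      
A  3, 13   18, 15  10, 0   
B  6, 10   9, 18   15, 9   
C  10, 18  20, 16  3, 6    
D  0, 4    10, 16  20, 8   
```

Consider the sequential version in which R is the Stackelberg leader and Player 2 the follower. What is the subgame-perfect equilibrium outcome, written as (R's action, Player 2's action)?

Solve by backward induction (R leads).
- A: Player 2 compares 13, 15, 0 and picks c2; R would get 18.
- B: Player 2 compares 10, 18, 9 and picks c2; R would get 9.
- C: Player 2 compares 18, 16, 6 and picks c1; R would get 10.
- D: Player 2 compares 4, 16, 8 and picks c2; R would get 10.
Among 18, 9, 10, 10, the best is 18 at A. Subgame-perfect outcome: (A, c2) with payoffs (18, 15).

(A, c2)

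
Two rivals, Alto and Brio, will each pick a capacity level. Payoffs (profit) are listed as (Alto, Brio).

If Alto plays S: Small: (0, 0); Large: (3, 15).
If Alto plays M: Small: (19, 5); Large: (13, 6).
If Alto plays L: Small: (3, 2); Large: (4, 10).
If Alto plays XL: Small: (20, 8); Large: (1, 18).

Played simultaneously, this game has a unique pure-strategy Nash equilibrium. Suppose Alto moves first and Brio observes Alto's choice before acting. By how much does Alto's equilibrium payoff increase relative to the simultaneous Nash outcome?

Solve by backward induction (Alto leads).
- S → Brio plays Large (best of 0, 15); Alto gets 3.
- M → Brio plays Large (best of 5, 6); Alto gets 13.
- L → Brio plays Large (best of 2, 10); Alto gets 4.
- XL → Brio plays Large (best of 8, 18); Alto gets 1.
Maximizing over 3, 13, 4, 1, Alto chooses M. Subgame-perfect outcome: (M, Large) with payoffs (13, 6).
For the simultaneous game, intersect best replies.
Alto's best replies: Small→XL; Large→M.
Brio's best replies: S→Large; M→Large; L→Large; XL→Large.
Only (M, Large) has each player best-responding; Nash payoffs (13, 6).
Alto's commitment gain: 13 − 13 = 0.

0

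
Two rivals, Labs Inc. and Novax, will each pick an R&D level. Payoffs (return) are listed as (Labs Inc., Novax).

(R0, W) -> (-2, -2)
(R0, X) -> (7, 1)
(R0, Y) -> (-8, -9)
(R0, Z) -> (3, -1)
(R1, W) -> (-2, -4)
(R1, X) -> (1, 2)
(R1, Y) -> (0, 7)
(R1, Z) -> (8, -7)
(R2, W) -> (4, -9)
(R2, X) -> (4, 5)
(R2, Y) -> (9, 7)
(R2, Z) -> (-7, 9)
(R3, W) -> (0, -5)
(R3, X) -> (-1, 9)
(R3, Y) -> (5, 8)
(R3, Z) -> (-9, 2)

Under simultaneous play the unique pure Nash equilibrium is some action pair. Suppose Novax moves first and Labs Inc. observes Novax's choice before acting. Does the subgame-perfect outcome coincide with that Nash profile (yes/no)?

no

Work backward from Labs Inc.'s decision.
- W: Labs Inc. compares -2, -2, 4, 0 and picks R2; Novax would get -9.
- X: Labs Inc. compares 7, 1, 4, -1 and picks R0; Novax would get 1.
- Y: Labs Inc. compares -8, 0, 9, 5 and picks R2; Novax would get 7.
- Z: Labs Inc. compares 3, 8, -7, -9 and picks R1; Novax would get -7.
Among -9, 1, 7, -7, the best is 7 at Y. Subgame-perfect outcome: (R2, Y) with payoffs (9, 7).
Under simultaneous play:
Labs Inc.'s best replies: W→R2; X→R0; Y→R2; Z→R1.
Novax's best replies: R0→X; R1→Y; R2→Z; R3→X.
Only (R0, X) has each player best-responding; Nash payoffs (7, 1).
Sequential outcome (R2, Y) differs from the Nash profile (R0, X).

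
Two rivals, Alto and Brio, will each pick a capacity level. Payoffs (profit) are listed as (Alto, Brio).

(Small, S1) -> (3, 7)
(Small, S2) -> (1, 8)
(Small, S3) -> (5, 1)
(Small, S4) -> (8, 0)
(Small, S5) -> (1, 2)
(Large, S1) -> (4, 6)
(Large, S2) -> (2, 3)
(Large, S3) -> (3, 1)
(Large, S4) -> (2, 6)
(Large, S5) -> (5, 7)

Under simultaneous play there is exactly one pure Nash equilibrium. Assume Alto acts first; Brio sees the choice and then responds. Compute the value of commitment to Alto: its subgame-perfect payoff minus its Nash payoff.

0

Solve by backward induction (Alto leads).
- Small → Brio plays S2 (best of 7, 8, 1, 0, 2); Alto gets 1.
- Large → Brio plays S5 (best of 6, 3, 1, 6, 7); Alto gets 5.
Among 1, 5, the best is 5 at Large. Subgame-perfect outcome: (Large, S5) with payoffs (5, 7).
Now find the simultaneous Nash equilibrium.
Alto's best replies: S1→Large; S2→Large; S3→Small; S4→Small; S5→Large.
Brio's best replies: Small→S2; Large→S5.
The unique mutual best reply is (Large, S5), giving (5, 7).
Alto's commitment gain: 5 − 5 = 0.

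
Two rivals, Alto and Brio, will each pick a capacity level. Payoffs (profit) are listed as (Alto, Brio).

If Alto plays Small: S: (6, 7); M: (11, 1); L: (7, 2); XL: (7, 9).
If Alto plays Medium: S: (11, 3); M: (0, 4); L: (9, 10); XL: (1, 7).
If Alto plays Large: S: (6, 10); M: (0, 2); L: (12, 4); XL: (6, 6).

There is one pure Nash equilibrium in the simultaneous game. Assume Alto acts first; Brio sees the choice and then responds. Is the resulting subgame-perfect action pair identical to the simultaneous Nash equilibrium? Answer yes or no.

no

Brio best-responds to each possible Alto move:
- Small: BR = XL, leader payoff 7.
- Medium: BR = L, leader payoff 9.
- Large: BR = S, leader payoff 6.
Among 7, 9, 6, the best is 9 at Medium. Subgame-perfect outcome: (Medium, L) with payoffs (9, 10).
For the simultaneous game, intersect best replies.
Alto's best replies: S→Medium; M→Small; L→Large; XL→Small.
Brio's best replies: Small→XL; Medium→L; Large→S.
Only (Small, XL) has each player best-responding; Nash payoffs (7, 9).
Sequential outcome (Medium, L) differs from the Nash profile (Small, XL).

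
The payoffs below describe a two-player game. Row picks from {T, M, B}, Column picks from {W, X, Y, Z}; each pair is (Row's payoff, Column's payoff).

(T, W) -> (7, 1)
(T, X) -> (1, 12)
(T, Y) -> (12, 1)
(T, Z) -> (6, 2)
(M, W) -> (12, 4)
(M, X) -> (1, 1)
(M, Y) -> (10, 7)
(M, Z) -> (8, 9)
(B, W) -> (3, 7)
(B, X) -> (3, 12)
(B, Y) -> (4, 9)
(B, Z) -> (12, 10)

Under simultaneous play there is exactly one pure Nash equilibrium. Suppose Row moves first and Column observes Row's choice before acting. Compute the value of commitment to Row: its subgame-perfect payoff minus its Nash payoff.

5

Column best-responds to each possible Row move:
- T: Column compares 1, 12, 1, 2 and picks X; Row would get 1.
- M: Column compares 4, 1, 7, 9 and picks Z; Row would get 8.
- B: Column compares 7, 12, 9, 10 and picks X; Row would get 3.
Maximizing over 1, 8, 3, Row chooses M. Subgame-perfect outcome: (M, Z) with payoffs (8, 9).
Under simultaneous play:
Row's best replies: W→M; X→B; Y→T; Z→B.
Column's best replies: T→X; M→Z; B→X.
The unique mutual best reply is (B, X), giving (3, 12).
Row's commitment gain: 8 − 3 = 5.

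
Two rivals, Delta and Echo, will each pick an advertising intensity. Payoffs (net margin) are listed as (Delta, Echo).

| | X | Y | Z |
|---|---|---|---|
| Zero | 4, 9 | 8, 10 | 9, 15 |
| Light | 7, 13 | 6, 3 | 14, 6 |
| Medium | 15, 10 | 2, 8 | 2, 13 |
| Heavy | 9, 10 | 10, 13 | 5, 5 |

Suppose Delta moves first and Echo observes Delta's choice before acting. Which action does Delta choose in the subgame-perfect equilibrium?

Backward induction with Delta moving first.
- Zero → Echo plays Z (best of 9, 10, 15); Delta gets 9.
- Light → Echo plays X (best of 13, 3, 6); Delta gets 7.
- Medium → Echo plays Z (best of 10, 8, 13); Delta gets 2.
- Heavy → Echo plays Y (best of 10, 13, 5); Delta gets 10.
Maximizing over 9, 7, 2, 10, Delta chooses Heavy. Subgame-perfect outcome: (Heavy, Y) with payoffs (10, 13).

Heavy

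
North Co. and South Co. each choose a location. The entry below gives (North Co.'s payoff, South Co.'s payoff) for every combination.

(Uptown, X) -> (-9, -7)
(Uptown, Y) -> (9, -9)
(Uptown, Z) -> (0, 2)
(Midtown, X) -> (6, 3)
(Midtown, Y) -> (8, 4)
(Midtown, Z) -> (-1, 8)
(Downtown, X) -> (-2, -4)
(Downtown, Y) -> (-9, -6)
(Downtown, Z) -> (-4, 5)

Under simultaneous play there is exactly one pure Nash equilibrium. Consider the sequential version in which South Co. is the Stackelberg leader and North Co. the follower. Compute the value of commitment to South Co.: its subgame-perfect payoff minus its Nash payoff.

1

Backward induction with South Co. moving first.
- X: North Co. compares -9, 6, -2 and picks Midtown; South Co. would get 3.
- Y: North Co. compares 9, 8, -9 and picks Uptown; South Co. would get -9.
- Z: North Co. compares 0, -1, -4 and picks Uptown; South Co. would get 2.
Among 3, -9, 2, the best is 3 at X. Subgame-perfect outcome: (Midtown, X) with payoffs (6, 3).
Under simultaneous play:
North Co.'s best replies: X→Midtown; Y→Uptown; Z→Uptown.
South Co.'s best replies: Uptown→Z; Midtown→Z; Downtown→Z.
Only (Uptown, Z) has each player best-responding; Nash payoffs (0, 2).
South Co.'s commitment gain: 3 − 2 = 1.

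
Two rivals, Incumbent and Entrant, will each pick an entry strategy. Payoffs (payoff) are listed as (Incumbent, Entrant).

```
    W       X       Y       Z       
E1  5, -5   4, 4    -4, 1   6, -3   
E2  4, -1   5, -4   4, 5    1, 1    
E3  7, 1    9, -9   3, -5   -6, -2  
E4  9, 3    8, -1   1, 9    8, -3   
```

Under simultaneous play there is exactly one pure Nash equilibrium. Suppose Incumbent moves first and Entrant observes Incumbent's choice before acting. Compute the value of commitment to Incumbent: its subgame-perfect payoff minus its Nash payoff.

Entrant best-responds to each possible Incumbent move:
- E1: BR = X, leader payoff 4.
- E2: BR = Y, leader payoff 4.
- E3: BR = W, leader payoff 7.
- E4: BR = Y, leader payoff 1.
Maximizing over 4, 4, 7, 1, Incumbent chooses E3. Subgame-perfect outcome: (E3, W) with payoffs (7, 1).
For the simultaneous game, intersect best replies.
Incumbent's best replies: W→E4; X→E3; Y→E2; Z→E4.
Entrant's best replies: E1→X; E2→Y; E3→W; E4→Y.
The unique mutual best reply is (E2, Y), giving (4, 5).
Incumbent's commitment gain: 7 − 4 = 3.

3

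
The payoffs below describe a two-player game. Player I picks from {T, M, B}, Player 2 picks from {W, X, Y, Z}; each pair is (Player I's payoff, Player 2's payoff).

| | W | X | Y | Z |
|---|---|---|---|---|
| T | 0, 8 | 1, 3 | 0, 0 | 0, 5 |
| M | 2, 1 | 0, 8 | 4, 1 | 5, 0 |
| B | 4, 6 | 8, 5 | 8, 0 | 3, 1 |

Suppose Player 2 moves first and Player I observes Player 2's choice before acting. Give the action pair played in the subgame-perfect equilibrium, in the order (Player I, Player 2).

(B, W)

Player I best-responds to each possible Player 2 move:
- W: Player I compares 0, 2, 4 and picks B; Player 2 would get 6.
- X: Player I compares 1, 0, 8 and picks B; Player 2 would get 5.
- Y: Player I compares 0, 4, 8 and picks B; Player 2 would get 0.
- Z: Player I compares 0, 5, 3 and picks M; Player 2 would get 0.
Among 6, 5, 0, 0, the best is 6 at W. Subgame-perfect outcome: (B, W) with payoffs (4, 6).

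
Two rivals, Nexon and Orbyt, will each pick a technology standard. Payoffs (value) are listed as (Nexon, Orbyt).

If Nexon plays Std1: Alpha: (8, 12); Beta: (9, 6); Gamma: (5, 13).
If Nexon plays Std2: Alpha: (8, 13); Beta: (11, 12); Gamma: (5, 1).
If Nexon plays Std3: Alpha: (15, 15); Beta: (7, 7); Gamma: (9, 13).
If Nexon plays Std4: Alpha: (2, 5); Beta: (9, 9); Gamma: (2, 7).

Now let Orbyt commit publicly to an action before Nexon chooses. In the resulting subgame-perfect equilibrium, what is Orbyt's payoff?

15

Solve by backward induction (Orbyt leads).
- Alpha: Nexon compares 8, 8, 15, 2 and picks Std3; Orbyt would get 15.
- Beta: Nexon compares 9, 11, 7, 9 and picks Std2; Orbyt would get 12.
- Gamma: Nexon compares 5, 5, 9, 2 and picks Std3; Orbyt would get 13.
Maximizing over 15, 12, 13, Orbyt chooses Alpha. Subgame-perfect outcome: (Std3, Alpha) with payoffs (15, 15).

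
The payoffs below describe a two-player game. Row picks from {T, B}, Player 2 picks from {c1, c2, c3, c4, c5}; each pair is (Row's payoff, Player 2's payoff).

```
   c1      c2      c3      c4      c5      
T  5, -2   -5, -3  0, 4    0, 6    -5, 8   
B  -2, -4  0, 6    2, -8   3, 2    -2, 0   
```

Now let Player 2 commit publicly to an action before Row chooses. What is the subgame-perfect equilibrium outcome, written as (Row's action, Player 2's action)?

Work backward from Row's decision.
- c1 → Row plays T (best of 5, -2); Player 2 gets -2.
- c2 → Row plays B (best of -5, 0); Player 2 gets 6.
- c3 → Row plays B (best of 0, 2); Player 2 gets -8.
- c4 → Row plays B (best of 0, 3); Player 2 gets 2.
- c5 → Row plays B (best of -5, -2); Player 2 gets 0.
Among -2, 6, -8, 2, 0, the best is 6 at c2. Subgame-perfect outcome: (B, c2) with payoffs (0, 6).

(B, c2)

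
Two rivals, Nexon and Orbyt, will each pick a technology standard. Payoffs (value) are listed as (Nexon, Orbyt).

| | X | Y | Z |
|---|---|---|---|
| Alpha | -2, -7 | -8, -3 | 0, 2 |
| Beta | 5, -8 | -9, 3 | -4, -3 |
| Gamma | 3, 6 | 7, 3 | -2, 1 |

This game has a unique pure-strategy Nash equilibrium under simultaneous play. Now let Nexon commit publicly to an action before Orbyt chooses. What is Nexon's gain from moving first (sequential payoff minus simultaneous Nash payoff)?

3

Work backward from Orbyt's decision.
- Alpha: Orbyt compares -7, -3, 2 and picks Z; Nexon would get 0.
- Beta: Orbyt compares -8, 3, -3 and picks Y; Nexon would get -9.
- Gamma: Orbyt compares 6, 3, 1 and picks X; Nexon would get 3.
Maximizing over 0, -9, 3, Nexon chooses Gamma. Subgame-perfect outcome: (Gamma, X) with payoffs (3, 6).
For the simultaneous game, intersect best replies.
Nexon's best replies: X→Beta; Y→Gamma; Z→Alpha.
Orbyt's best replies: Alpha→Z; Beta→Y; Gamma→X.
Only (Alpha, Z) has each player best-responding; Nash payoffs (0, 2).
Nexon's commitment gain: 3 − 0 = 3.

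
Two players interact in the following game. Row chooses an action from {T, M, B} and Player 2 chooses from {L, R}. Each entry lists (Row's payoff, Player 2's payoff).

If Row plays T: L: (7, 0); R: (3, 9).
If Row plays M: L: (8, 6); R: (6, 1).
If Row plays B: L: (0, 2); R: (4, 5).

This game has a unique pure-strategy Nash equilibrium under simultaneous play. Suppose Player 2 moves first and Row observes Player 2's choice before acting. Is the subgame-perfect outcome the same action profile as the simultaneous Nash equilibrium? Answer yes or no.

yes

Row best-responds to each possible Player 2 move:
- L → Row plays M (best of 7, 8, 0); Player 2 gets 6.
- R → Row plays M (best of 3, 6, 4); Player 2 gets 1.
Among 6, 1, the best is 6 at L. Subgame-perfect outcome: (M, L) with payoffs (8, 6).
For the simultaneous game, intersect best replies.
Row's best replies: L→M; R→M.
Player 2's best replies: T→R; M→L; B→R.
The unique mutual best reply is (M, L), giving (8, 6).
Sequential outcome (M, L) coincides with the Nash profile (M, L).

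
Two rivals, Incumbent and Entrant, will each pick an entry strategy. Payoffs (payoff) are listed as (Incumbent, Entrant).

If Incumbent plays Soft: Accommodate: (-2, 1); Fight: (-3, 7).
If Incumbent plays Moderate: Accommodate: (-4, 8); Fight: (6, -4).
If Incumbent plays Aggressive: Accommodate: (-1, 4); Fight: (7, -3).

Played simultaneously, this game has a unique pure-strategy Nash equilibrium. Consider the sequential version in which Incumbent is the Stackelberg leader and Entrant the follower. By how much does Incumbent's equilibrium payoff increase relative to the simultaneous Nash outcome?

0

Entrant best-responds to each possible Incumbent move:
- Soft → Entrant plays Fight (best of 1, 7); Incumbent gets -3.
- Moderate → Entrant plays Accommodate (best of 8, -4); Incumbent gets -4.
- Aggressive → Entrant plays Accommodate (best of 4, -3); Incumbent gets -1.
Among -3, -4, -1, the best is -1 at Aggressive. Subgame-perfect outcome: (Aggressive, Accommodate) with payoffs (-1, 4).
For the simultaneous game, intersect best replies.
Incumbent's best replies: Accommodate→Aggressive; Fight→Aggressive.
Entrant's best replies: Soft→Fight; Moderate→Accommodate; Aggressive→Accommodate.
Only (Aggressive, Accommodate) has each player best-responding; Nash payoffs (-1, 4).
Incumbent's commitment gain: -1 − -1 = 0.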